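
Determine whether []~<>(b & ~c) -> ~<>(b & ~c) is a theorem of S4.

Tableau for the negation ~([]~<>(b & ~c) -> ~<>(b & ~c)):
1. ~([]~<>(b & ~c) -> ~<>(b & ~c)), u
2. []~<>(b & ~c), u   [~->-rule on 1]
3. <>(b & ~c), u   [~->-rule on 1]
4. ~<>(b & ~c), u   [[]-rule on 2 via uRu]
5. ~(b & ~c), u   [~<>-rule on 4 via uRu]
6. c, u   [~&-rule on 5 (branches; this branch)]
7. b & ~c, v   [<>-rule on 3: fresh world v, uRv]
8. b, v   [&-rule on 7]
9. ~c, v   [&-rule on 7]
10. ~<>(b & ~c), v   [[]-rule on 2 via uRv]
11. ~(b & ~c), v   [~<>-rule on 4 via uRv]
12. c, v   [~&-rule on 11 (branches; this branch)]
Accessibility: uRu, uRv, vRv
Branch closes: c and ~c both at v.
Every branch of the negation's tableau closes; the branch above is one of them.

Yes, valid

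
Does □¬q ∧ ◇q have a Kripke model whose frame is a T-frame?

1. □¬q ∧ ◇q, u
2. □¬q, u
3. ◇q, u
4. ¬q, u
5. q, v
6. ¬q, v
Accessibility: uRu, uRv, vRv
Branch closes: q and ¬q both at v.
(One branch shown.) All branches close.

No, unsatisfiable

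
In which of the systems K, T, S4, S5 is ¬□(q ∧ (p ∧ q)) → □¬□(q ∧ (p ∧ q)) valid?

S5

S5-tableau for the negation ¬(¬□(q ∧ (p ∧ q)) → □¬□(q ∧ (p ∧ q))):
1. ¬(¬□(q ∧ (p ∧ q)) → □¬□(q ∧ (p ∧ q))), u
2. ¬□(q ∧ (p ∧ q)), u   [¬→-rule on 1]
3. ¬□¬□(q ∧ (p ∧ q)), u   [¬→-rule on 1]
4. ¬(q ∧ (p ∧ q)), v   [¬□-rule on 2: fresh world v, uRv]
5. ¬(p ∧ q), v   [¬∧-rule on 4 (branches; this branch)]
6. ¬p, v   [¬∧-rule on 5 (branches; this branch)]
7. □(q ∧ (p ∧ q)), w   [¬□-rule on 3: fresh world w, uRw]
8. q ∧ (p ∧ q), u   [□-rule on 7 via wRu]
9. q, u   [∧-rule on 8]
10. p ∧ q, u   [∧-rule on 8]
11. p, u   [∧-rule on 10]
12. q ∧ (p ∧ q), v   [□-rule on 7 via wRv]
13. q, v   [∧-rule on 12]
14. p ∧ q, v   [∧-rule on 12]
15. p, v   [∧-rule on 14]
Accessibility: uRu, uRv, uRw, vRu, vRv, vRw, wRu, wRv, wRw
Branch closes: p and ¬p both at v.
Every branch closes (one shown): valid in S5.
S4-tableau for the negation ¬(¬□(q ∧ (p ∧ q)) → □¬□(q ∧ (p ∧ q))):
1. ¬(¬□(q ∧ (p ∧ q)) → □¬□(q ∧ (p ∧ q))), u
2. ¬□(q ∧ (p ∧ q)), u   [¬→-rule on 1]
3. ¬□¬□(q ∧ (p ∧ q)), u   [¬→-rule on 1]
4. ¬(q ∧ (p ∧ q)), v   [¬□-rule on 2: fresh world v, uRv]
5. ¬(p ∧ q), v   [¬∧-rule on 4 (branches; this branch)]
6. ¬q, v   [¬∧-rule on 5 (branches; this branch)]
7. □(q ∧ (p ∧ q)), w   [¬□-rule on 3: fresh world w, uRw]
8. q ∧ (p ∧ q), w   [□-rule on 7 via wRw]
9. q, w   [∧-rule on 8]
10. p ∧ q, w   [∧-rule on 8]
11. p, w   [∧-rule on 10]
Accessibility: uRu, uRv, uRw, vRv, wRw
Complete open branch: countermodel on an S4-frame, so not valid in S4, nor in K, T (the same frame is also a K-frame and a T-frame).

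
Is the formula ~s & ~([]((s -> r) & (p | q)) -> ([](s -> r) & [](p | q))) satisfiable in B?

Unsatisfiable (every branch closes)

1. ~s & ~([]((s -> r) & (p | q)) -> ([](s -> r) & [](p | q))), u
2. ~s, u
3. ~([]((s -> r) & (p | q)) -> ([](s -> r) & [](p | q))), u
4. []((s -> r) & (p | q)), u
5. ~([](s -> r) & [](p | q)), u
6. (s -> r) & (p | q), u
7. s -> r, u
8. p | q, u
9. ~[](p | q), u
10. r, u
11. q, u
12. ~(p | q), v
13. ~p, v
14. ~q, v
15. (s -> r) & (p | q), v
16. s -> r, v
17. p | q, v
18. r, v
19. q, v
Accessibility: uRu, uRv, vRu, vRv
Branch closes: q and ~q both at v.
All branches of the tableau close; one closing branch shown above.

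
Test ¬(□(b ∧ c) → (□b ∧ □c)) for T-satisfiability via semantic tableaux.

1. ¬(□(b ∧ c) → (□b ∧ □c)), w0
2. □(b ∧ c), w0
3. ¬(□b ∧ □c), w0
4. b ∧ c, w0
5. b, w0
6. c, w0
7. ¬□c, w0
8. ¬c, w1
9. b ∧ c, w1
10. b, w1
11. c, w1
Accessibility: w0Rw0, w0Rw1, w1Rw1
Branch closes: c and ¬c both at w1.
Every branch closes; the branch above is one of them.

No, unsatisfiable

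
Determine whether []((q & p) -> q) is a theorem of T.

Yes, valid

Tableau for the negation ~[]((q & p) -> q):
1. ~[]((q & p) -> q), u
2. ~((q & p) -> q), v
3. q & p, v
4. ~q, v
5. q, v
6. p, v
Accessibility: uRu, uRv, vRv
Branch closes: q and ~q both at v.
Every branch of the negation's tableau closes; the branch above is one of them.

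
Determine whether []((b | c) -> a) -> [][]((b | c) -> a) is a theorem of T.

No, not valid

Tableau for the negation ~([]((b | c) -> a) -> [][]((b | c) -> a)):
1. ~([]((b | c) -> a) -> [][]((b | c) -> a)), w0
2. []((b | c) -> a), w0   [~->-rule on 1]
3. ~[][]((b | c) -> a), w0   [~->-rule on 1]
4. (b | c) -> a, w0   [[]-rule on 2 via w0Rw0]
5. a, w0   [->-rule on 4 (branches; this branch)]
6. ~[]((b | c) -> a), w1   [~[]-rule on 3: fresh world w1, w0Rw1]
7. (b | c) -> a, w1   [[]-rule on 2 via w0Rw1]
8. a, w1   [->-rule on 7 (branches; this branch)]
9. ~((b | c) -> a), w2   [~[]-rule on 6: fresh world w2, w1Rw2]
10. b | c, w2   [~->-rule on 9]
11. ~a, w2   [~->-rule on 9]
12. c, w2   [|-rule on 10 (branches; this branch)]
Accessibility: w0Rw0, w0Rw1, w1Rw1, w1Rw2, w2Rw2
The negation has an open branch (countermodel exists).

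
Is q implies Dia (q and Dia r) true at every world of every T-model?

Tableau for the negation not (q implies Dia (q and Dia r)):
1. not (q implies Dia (q and Dia r)), 0
2. q, 0
3. not Dia (q and Dia r), 0
4. not (q and Dia r), 0
5. not Dia r, 0
6. not r, 0
Accessibility: 0R0
The negation has an open branch (countermodel exists).

Invalid (countermodel exists)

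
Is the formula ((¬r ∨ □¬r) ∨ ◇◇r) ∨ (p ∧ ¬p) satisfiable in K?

Satisfiable

1. ((¬r ∨ □¬r) ∨ ◇◇r) ∨ (p ∧ ¬p), w0
2. (¬r ∨ □¬r) ∨ ◇◇r, w0
3. ◇◇r, w0
4. ◇r, w1
5. r, w2
Accessibility: w0Rw1, w1Rw2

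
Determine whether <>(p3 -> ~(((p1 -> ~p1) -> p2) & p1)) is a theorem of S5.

Tableau for the negation ~<>(p3 -> ~(((p1 -> ~p1) -> p2) & p1)):
1. ~<>(p3 -> ~(((p1 -> ~p1) -> p2) & p1)), 0
2. ~(p3 -> ~(((p1 -> ~p1) -> p2) & p1)), 0
3. p3, 0
4. ((p1 -> ~p1) -> p2) & p1, 0
5. (p1 -> ~p1) -> p2, 0
6. p1, 0
7. p2, 0
Accessibility: 0R0
The negation has an open branch (countermodel exists).

Invalid (countermodel exists)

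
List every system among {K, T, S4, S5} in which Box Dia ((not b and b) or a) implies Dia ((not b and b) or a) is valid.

T-tableau for the negation not (Box Dia ((not b and b) or a) implies Dia ((not b and b) or a)):
1. not (Box Dia ((not b and b) or a) implies Dia ((not b and b) or a)), 0
2. Box Dia ((not b and b) or a), 0
3. not Dia ((not b and b) or a), 0
4. Dia ((not b and b) or a), 0
5. not ((not b and b) or a), 0
6. not (not b and b), 0
7. not a, 0
8. not b, 0
9. (not b and b) or a, 1
10. Dia ((not b and b) or a), 1
11. not ((not b and b) or a), 1
12. not (not b and b), 1
13. not a, 1
14. not b and b, 1
15. not b, 1
16. b, 1
Accessibility: 0R0, 0R1, 1R1
Branch closes: b and not b both at 1.
Every branch closes (one shown): valid in T, hence also in S4, S5 (every theorem of T is a theorem of S4 and S5).
K-tableau for the negation not (Box Dia ((not b and b) or a) implies Dia ((not b and b) or a)):
1. not (Box Dia ((not b and b) or a) implies Dia ((not b and b) or a)), 0
2. Box Dia ((not b and b) or a), 0
3. not Dia ((not b and b) or a), 0
Complete open branch: countermodel on a K-frame, so not valid in K.

T, S4, S5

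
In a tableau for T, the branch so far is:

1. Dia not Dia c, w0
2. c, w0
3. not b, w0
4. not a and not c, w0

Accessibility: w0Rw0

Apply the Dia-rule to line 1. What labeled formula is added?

a fresh world w1 with w0Rw1, and not Dia c at w1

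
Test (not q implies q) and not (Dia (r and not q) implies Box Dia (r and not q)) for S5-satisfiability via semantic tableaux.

1. (not q implies q) and not (Dia (r and not q) implies Box Dia (r and not q)), w0
2. not q implies q, w0
3. not (Dia (r and not q) implies Box Dia (r and not q)), w0
4. Dia (r and not q), w0
5. not Box Dia (r and not q), w0
6. q, w0
7. r and not q, w1
8. r, w1
9. not q, w1
10. not Dia (r and not q), w2
11. not (r and not q), w0
12. not (r and not q), w1
13. not (r and not q), w2
14. q, w1
Accessibility: w0Rw0, w0Rw1, w0Rw2, w1Rw0, w1Rw1, w1Rw2, w2Rw0, w2Rw1, w2Rw2
Branch closes: q and not q both at w1.
Every branch closes; the branch above is one of them.

Unsatisfiable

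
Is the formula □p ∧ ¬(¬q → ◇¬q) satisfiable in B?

1. □p ∧ ¬(¬q → ◇¬q), w0
2. □p, w0
3. ¬(¬q → ◇¬q), w0
4. ¬q, w0
5. ¬◇¬q, w0
6. p, w0
7. q, w0
Accessibility: w0Rw0
Branch closes: q and ¬q both at w0.
(One branch shown.) All branches close.

No, unsatisfiable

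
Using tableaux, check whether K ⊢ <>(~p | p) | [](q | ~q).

Valid in K

Tableau for the negation ~(<>(~p | p) | [](q | ~q)):
1. ~(<>(~p | p) | [](q | ~q)), w0
2. ~<>(~p | p), w0
3. ~[](q | ~q), w0
4. ~(q | ~q), w1
5. ~q, w1
6. q, w1
Accessibility: w0Rw1
Branch closes: q and ~q both at w1.
Every branch of the negation's tableau closes; the branch above is one of them.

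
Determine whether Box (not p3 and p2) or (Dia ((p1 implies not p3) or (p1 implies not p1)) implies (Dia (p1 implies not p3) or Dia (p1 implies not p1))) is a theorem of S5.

Valid in S5

Tableau for the negation not (Box (not p3 and p2) or (Dia ((p1 implies not p3) or (p1 implies not p1)) implies (Dia (p1 implies not p3) or Dia (p1 implies not p1)))):
1. not (Box (not p3 and p2) or (Dia ((p1 implies not p3) or (p1 implies not p1)) implies (Dia (p1 implies not p3) or Dia (p1 implies not p1)))), w0
2. not Box (not p3 and p2), w0
3. not (Dia ((p1 implies not p3) or (p1 implies not p1)) implies (Dia (p1 implies not p3) or Dia (p1 implies not p1))), w0
4. Dia ((p1 implies not p3) or (p1 implies not p1)), w0
5. not (Dia (p1 implies not p3) or Dia (p1 implies not p1)), w0
6. not Dia (p1 implies not p3), w0
7. not Dia (p1 implies not p1), w0
8. not (p1 implies not p3), w0
9. p1, w0
10. p3, w0
11. not (p1 implies not p1), w0
12. not (not p3 and p2), w1
13. not (p1 implies not p3), w1
14. p1, w1
15. p3, w1
16. not (p1 implies not p1), w1
17. not p2, w1
18. (p1 implies not p3) or (p1 implies not p1), w2
19. not (p1 implies not p3), w2
20. p1, w2
21. p3, w2
22. not (p1 implies not p1), w2
23. p1 implies not p1, w2
24. not p1, w2
Accessibility: w0Rw0, w0Rw1, w0Rw2, w1Rw0, w1Rw1, w1Rw2, w2Rw0, w2Rw1, w2Rw2
Branch closes: p1 and not p1 both at w2.
Every branch of the negation's tableau closes; the branch above is one of them.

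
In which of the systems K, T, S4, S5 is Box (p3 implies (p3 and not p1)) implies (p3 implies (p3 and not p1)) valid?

T-tableau for the negation not (Box (p3 implies (p3 and not p1)) implies (p3 implies (p3 and not p1))):
1. not (Box (p3 implies (p3 and not p1)) implies (p3 implies (p3 and not p1))), u
2. Box (p3 implies (p3 and not p1)), u   [neg-implies-rule on 1]
3. not (p3 implies (p3 and not p1)), u   [neg-implies-rule on 1]
4. p3, u   [neg-implies-rule on 3]
5. not (p3 and not p1), u   [neg-implies-rule on 3]
6. p3 implies (p3 and not p1), u   [Box-rule on 2 via uRu]
7. p1, u   [neg-and-rule on 5 (branches; this branch)]
8. p3 and not p1, u   [implies-rule on 6 (branches; this branch)]
9. not p1, u   [and-rule on 8]
Accessibility: uRu
Branch closes: p1 and not p1 both at u.
Every branch closes (one shown): valid in T, hence also in S4, S5 (every theorem of T is a theorem of S4 and S5).
K-tableau for the negation not (Box (p3 implies (p3 and not p1)) implies (p3 implies (p3 and not p1))):
1. not (Box (p3 implies (p3 and not p1)) implies (p3 implies (p3 and not p1))), u
2. Box (p3 implies (p3 and not p1)), u   [neg-implies-rule on 1]
3. not (p3 implies (p3 and not p1)), u   [neg-implies-rule on 1]
4. p3, u   [neg-implies-rule on 3]
5. not (p3 and not p1), u   [neg-implies-rule on 3]
6. p1, u   [neg-and-rule on 5 (branches; this branch)]
Complete open branch: countermodel on a K-frame, so not valid in K.

T, S4, S5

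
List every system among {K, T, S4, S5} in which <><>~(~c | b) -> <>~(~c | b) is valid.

S4-tableau for the negation ~(<><>~(~c | b) -> <>~(~c | b)):
1. ~(<><>~(~c | b) -> <>~(~c | b)), 0
2. <><>~(~c | b), 0
3. ~<>~(~c | b), 0
4. ~c | b, 0
5. b, 0
6. <>~(~c | b), 1
7. ~c | b, 1
8. b, 1
9. ~(~c | b), 2
10. c, 2
11. ~b, 2
12. ~c | b, 2
13. b, 2
Accessibility: 0R0, 0R1, 0R2, 1R1, 1R2, 2R2
Branch closes: b and ~b both at 2.
Every branch closes (one shown): valid in S4, hence also in S5 (every theorem of S4 is a theorem of S5).
T-tableau for the negation ~(<><>~(~c | b) -> <>~(~c | b)):
1. ~(<><>~(~c | b) -> <>~(~c | b)), 0
2. <><>~(~c | b), 0
3. ~<>~(~c | b), 0
4. ~c | b, 0
5. b, 0
6. <>~(~c | b), 1
7. ~c | b, 1
8. b, 1
9. ~(~c | b), 2
10. c, 2
11. ~b, 2
Accessibility: 0R0, 0R1, 1R1, 1R2, 2R2
Complete open branch: countermodel on a T-frame, so not valid in T, nor in K (the same frame is also a K-frame).

S4, S5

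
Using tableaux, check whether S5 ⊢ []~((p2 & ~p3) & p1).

Tableau for the negation ~[]~((p2 & ~p3) & p1):
1. ~[]~((p2 & ~p3) & p1), w0
2. (p2 & ~p3) & p1, w1
3. p2 & ~p3, w1
4. p1, w1
5. p2, w1
6. ~p3, w1
Accessibility: w0Rw0, w0Rw1, w1Rw0, w1Rw1
The negation has an open branch (countermodel exists).

No, not valid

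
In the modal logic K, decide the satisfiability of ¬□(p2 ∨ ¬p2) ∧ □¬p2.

No, unsatisfiable

1. ¬□(p2 ∨ ¬p2) ∧ □¬p2, w0
2. ¬□(p2 ∨ ¬p2), w0
3. □¬p2, w0
4. ¬(p2 ∨ ¬p2), w1
5. ¬p2, w1
6. p2, w1
Accessibility: w0Rw1
Branch closes: p2 and ¬p2 both at w1.
Every branch closes; the branch above is one of them.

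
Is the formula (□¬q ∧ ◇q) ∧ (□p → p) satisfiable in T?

1. (□¬q ∧ ◇q) ∧ (□p → p), w0
2. □¬q ∧ ◇q, w0
3. □p → p, w0
4. □¬q, w0
5. ◇q, w0
6. ¬q, w0
7. p, w0
8. q, w1
9. ¬q, w1
Accessibility: w0Rw0, w0Rw1, w1Rw1
Branch closes: q and ¬q both at w1.
Every branch closes; the branch above is one of them.

Unsatisfiable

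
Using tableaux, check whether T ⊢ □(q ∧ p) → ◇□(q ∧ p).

Valid

Tableau for the negation ¬(□(q ∧ p) → ◇□(q ∧ p)):
1. ¬(□(q ∧ p) → ◇□(q ∧ p)), w0
2. □(q ∧ p), w0
3. ¬◇□(q ∧ p), w0
4. q ∧ p, w0
5. q, w0
6. p, w0
7. ¬□(q ∧ p), w0
8. ¬(q ∧ p), w1
9. q ∧ p, w1
10. q, w1
11. p, w1
12. ¬□(q ∧ p), w1
13. ¬p, w1
Accessibility: w0Rw0, w0Rw1, w1Rw1
Branch closes: p and ¬p both at w1.
All branches of the negation close; one closing branch shown above.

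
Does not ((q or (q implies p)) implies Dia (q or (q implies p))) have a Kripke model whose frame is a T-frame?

1. not ((q or (q implies p)) implies Dia (q or (q implies p))), 0
2. q or (q implies p), 0   [neg-implies-rule on 1]
3. not Dia (q or (q implies p)), 0   [neg-implies-rule on 1]
4. not (q or (q implies p)), 0   [neg-Dia-rule on 3 via 0R0]
5. not q, 0   [neg-or-rule on 4]
6. not (q implies p), 0   [neg-or-rule on 4]
7. q, 0   [neg-implies-rule on 6]
8. not p, 0   [neg-implies-rule on 6]
Accessibility: 0R0
Branch closes: q and not q both at 0.
Every branch closes; the branch above is one of them.

No, unsatisfiable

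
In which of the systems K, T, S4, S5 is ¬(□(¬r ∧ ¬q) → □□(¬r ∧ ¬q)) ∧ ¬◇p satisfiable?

K, T

T-tableau for the formula:
1. ¬(□(¬r ∧ ¬q) → □□(¬r ∧ ¬q)) ∧ ¬◇p, w0
2. ¬(□(¬r ∧ ¬q) → □□(¬r ∧ ¬q)), w0   [∧-rule on 1]
3. ¬◇p, w0   [∧-rule on 1]
4. □(¬r ∧ ¬q), w0   [¬→-rule on 2]
5. ¬□□(¬r ∧ ¬q), w0   [¬→-rule on 2]
6. ¬p, w0   [¬◇-rule on 3 via w0Rw0]
7. ¬r ∧ ¬q, w0   [□-rule on 4 via w0Rw0]
8. ¬r, w0   [∧-rule on 7]
9. ¬q, w0   [∧-rule on 7]
10. ¬□(¬r ∧ ¬q), w1   [¬□-rule on 5: fresh world w1, w0Rw1]
11. ¬p, w1   [¬◇-rule on 3 via w0Rw1]
12. ¬r ∧ ¬q, w1   [□-rule on 4 via w0Rw1]
13. ¬r, w1   [∧-rule on 12]
14. ¬q, w1   [∧-rule on 12]
15. ¬(¬r ∧ ¬q), w2   [¬□-rule on 10: fresh world w2, w1Rw2]
16. q, w2   [¬∧-rule on 15 (branches; this branch)]
Accessibility: w0Rw0, w0Rw1, w1Rw1, w1Rw2, w2Rw2
Complete open branch: satisfiable in T, hence also in K (this T-model is also a K-model).
S4-tableau for the formula:
1. ¬(□(¬r ∧ ¬q) → □□(¬r ∧ ¬q)) ∧ ¬◇p, w0
2. ¬(□(¬r ∧ ¬q) → □□(¬r ∧ ¬q)), w0   [∧-rule on 1]
3. ¬◇p, w0   [∧-rule on 1]
4. □(¬r ∧ ¬q), w0   [¬→-rule on 2]
5. ¬□□(¬r ∧ ¬q), w0   [¬→-rule on 2]
6. ¬p, w0   [¬◇-rule on 3 via w0Rw0]
7. ¬r ∧ ¬q, w0   [□-rule on 4 via w0Rw0]
8. ¬r, w0   [∧-rule on 7]
9. ¬q, w0   [∧-rule on 7]
10. ¬□(¬r ∧ ¬q), w1   [¬□-rule on 5: fresh world w1, w0Rw1]
11. ¬p, w1   [¬◇-rule on 3 via w0Rw1]
12. ¬r ∧ ¬q, w1   [□-rule on 4 via w0Rw1]
13. ¬r, w1   [∧-rule on 12]
14. ¬q, w1   [∧-rule on 12]
15. ¬(¬r ∧ ¬q), w2   [¬□-rule on 10: fresh world w2, w1Rw2]
16. ¬p, w2   [¬◇-rule on 3 via w0Rw2]
17. ¬r ∧ ¬q, w2   [□-rule on 4 via w0Rw2]
18. ¬r, w2   [∧-rule on 17]
19. ¬q, w2   [∧-rule on 17]
20. q, w2   [¬∧-rule on 15 (branches; this branch)]
Accessibility: w0Rw0, w0Rw1, w0Rw2, w1Rw1, w1Rw2, w2Rw2
Branch closes: q and ¬q both at w2.
Every branch closes (one shown): unsatisfiable in S4, hence also in S5 (every S5-frame is an S4-frame).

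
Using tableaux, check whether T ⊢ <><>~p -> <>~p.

Invalid (countermodel exists)

Tableau for the negation ~(<><>~p -> <>~p):
1. ~(<><>~p -> <>~p), w0
2. <><>~p, w0   [~->-rule on 1]
3. ~<>~p, w0   [~->-rule on 1]
4. p, w0   [~<>-rule on 3 via w0Rw0]
5. <>~p, w1   [<>-rule on 2: fresh world w1, w0Rw1]
6. p, w1   [~<>-rule on 3 via w0Rw1]
7. ~p, w2   [<>-rule on 5: fresh world w2, w1Rw2]
Accessibility: w0Rw0, w0Rw1, w1Rw1, w1Rw2, w2Rw2
The negation has an open branch (countermodel exists).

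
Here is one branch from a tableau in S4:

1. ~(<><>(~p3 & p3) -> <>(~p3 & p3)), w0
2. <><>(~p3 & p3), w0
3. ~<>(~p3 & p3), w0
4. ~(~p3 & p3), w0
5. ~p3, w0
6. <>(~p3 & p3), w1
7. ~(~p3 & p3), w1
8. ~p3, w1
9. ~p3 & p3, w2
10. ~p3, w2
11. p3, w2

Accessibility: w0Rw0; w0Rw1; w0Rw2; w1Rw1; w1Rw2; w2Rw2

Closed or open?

Both p3 and ~p3 appear at w2.

Closed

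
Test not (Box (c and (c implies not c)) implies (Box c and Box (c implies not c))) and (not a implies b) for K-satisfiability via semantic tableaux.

1. not (Box (c and (c implies not c)) implies (Box c and Box (c implies not c))) and (not a implies b), 0
2. not (Box (c and (c implies not c)) implies (Box c and Box (c implies not c))), 0
3. not a implies b, 0
4. Box (c and (c implies not c)), 0
5. not (Box c and Box (c implies not c)), 0
6. b, 0
7. not Box (c implies not c), 0
8. not (c implies not c), 1
9. c, 1
10. c and (c implies not c), 1
11. c implies not c, 1
12. not c, 1
Accessibility: 0R1
Branch closes: c and not c both at 1.
(One branch shown.) All branches close.

Unsatisfiable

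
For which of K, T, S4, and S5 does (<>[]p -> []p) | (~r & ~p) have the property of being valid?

S5-tableau for the negation ~((<>[]p -> []p) | (~r & ~p)):
1. ~((<>[]p -> []p) | (~r & ~p)), w0
2. ~(<>[]p -> []p), w0   [~|-rule on 1]
3. ~(~r & ~p), w0   [~|-rule on 1]
4. <>[]p, w0   [~->-rule on 2]
5. ~[]p, w0   [~->-rule on 2]
6. r, w0   [~&-rule on 3 (branches; this branch)]
7. []p, w1   [<>-rule on 4: fresh world w1, w0Rw1]
8. p, w0   [[]-rule on 7 via w1Rw0]
9. p, w1   [[]-rule on 7 via w1Rw1]
10. ~p, w2   [~[]-rule on 5: fresh world w2, w0Rw2]
11. p, w2   [[]-rule on 7 via w1Rw2]
Accessibility: w0Rw0, w0Rw1, w0Rw2, w1Rw0, w1Rw1, w1Rw2, w2Rw0, w2Rw1, w2Rw2
Branch closes: p and ~p both at w2.
Every branch closes (one shown): valid in S5.
S4-tableau for the negation ~((<>[]p -> []p) | (~r & ~p)):
1. ~((<>[]p -> []p) | (~r & ~p)), w0
2. ~(<>[]p -> []p), w0   [~|-rule on 1]
3. ~(~r & ~p), w0   [~|-rule on 1]
4. <>[]p, w0   [~->-rule on 2]
5. ~[]p, w0   [~->-rule on 2]
6. p, w0   [~&-rule on 3 (branches; this branch)]
7. []p, w1   [<>-rule on 4: fresh world w1, w0Rw1]
8. p, w1   [[]-rule on 7 via w1Rw1]
9. ~p, w2   [~[]-rule on 5: fresh world w2, w0Rw2]
Accessibility: w0Rw0, w0Rw1, w0Rw2, w1Rw1, w2Rw2
Complete open branch: countermodel on an S4-frame, so not valid in S4, nor in K, T (the same frame is also a K-frame and a T-frame).

S5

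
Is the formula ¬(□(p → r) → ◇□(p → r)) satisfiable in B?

1. ¬(□(p → r) → ◇□(p → r)), u
2. □(p → r), u
3. ¬◇□(p → r), u
4. p → r, u
5. ¬□(p → r), u
6. r, u
7. ¬(p → r), v
8. p, v
9. ¬r, v
10. p → r, v
11. ¬□(p → r), v
12. r, v
Accessibility: uRu, uRv, vRu, vRv
Branch closes: r and ¬r both at v.
Every branch closes; the branch above is one of them.

No, unsatisfiable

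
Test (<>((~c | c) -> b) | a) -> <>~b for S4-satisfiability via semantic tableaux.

Satisfiable

1. (<>((~c | c) -> b) | a) -> <>~b, 0
2. <>~b, 0
3. ~b, 1
Accessibility: 0R0, 0R1, 1R1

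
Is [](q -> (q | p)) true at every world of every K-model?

Tableau for the negation ~[](q -> (q | p)):
1. ~[](q -> (q | p)), w0
2. ~(q -> (q | p)), w1
3. q, w1
4. ~(q | p), w1
5. ~q, w1
6. ~p, w1
Accessibility: w0Rw1
Branch closes: q and ~q both at w1.
Every branch of the negation's tableau closes; the branch above is one of them.

Valid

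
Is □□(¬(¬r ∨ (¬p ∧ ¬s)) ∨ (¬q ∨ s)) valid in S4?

No, not valid

Tableau for the negation ¬□□(¬(¬r ∨ (¬p ∧ ¬s)) ∨ (¬q ∨ s)):
1. ¬□□(¬(¬r ∨ (¬p ∧ ¬s)) ∨ (¬q ∨ s)), u
2. ¬□(¬(¬r ∨ (¬p ∧ ¬s)) ∨ (¬q ∨ s)), v
3. ¬(¬(¬r ∨ (¬p ∧ ¬s)) ∨ (¬q ∨ s)), w
4. ¬r ∨ (¬p ∧ ¬s), w
5. ¬(¬q ∨ s), w
6. q, w
7. ¬s, w
8. ¬p ∧ ¬s, w
9. ¬p, w
Accessibility: uRu, uRv, uRw, vRv, vRw, wRw
The negation has an open branch (countermodel exists).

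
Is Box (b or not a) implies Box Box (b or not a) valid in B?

No, not valid

Tableau for the negation not (Box (b or not a) implies Box Box (b or not a)):
1. not (Box (b or not a) implies Box Box (b or not a)), 0
2. Box (b or not a), 0   [neg-implies-rule on 1]
3. not Box Box (b or not a), 0   [neg-implies-rule on 1]
4. b or not a, 0   [Box-rule on 2 via 0R0]
5. not a, 0   [or-rule on 4 (branches; this branch)]
6. not Box (b or not a), 1   [neg-Box-rule on 3: fresh world 1, 0R1]
7. b or not a, 1   [Box-rule on 2 via 0R1]
8. not a, 1   [or-rule on 7 (branches; this branch)]
9. not (b or not a), 2   [neg-Box-rule on 6: fresh world 2, 1R2]
10. not b, 2   [neg-or-rule on 9]
11. a, 2   [neg-or-rule on 9]
Accessibility: 0R0, 0R1, 1R0, 1R1, 1R2, 2R1, 2R2
The negation has an open branch (countermodel exists).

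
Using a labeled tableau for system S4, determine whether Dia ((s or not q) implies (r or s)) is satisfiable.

1. Dia ((s or not q) implies (r or s)), u
2. (s or not q) implies (r or s), v
3. r or s, v
4. s, v
Accessibility: uRu, uRv, vRv

Satisfiable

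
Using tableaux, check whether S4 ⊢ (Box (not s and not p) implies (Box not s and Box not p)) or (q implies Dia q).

Tableau for the negation not ((Box (not s and not p) implies (Box not s and Box not p)) or (q implies Dia q)):
1. not ((Box (not s and not p) implies (Box not s and Box not p)) or (q implies Dia q)), u
2. not (Box (not s and not p) implies (Box not s and Box not p)), u
3. not (q implies Dia q), u
4. Box (not s and not p), u
5. not (Box not s and Box not p), u
6. q, u
7. not Dia q, u
8. not s and not p, u
9. not s, u
10. not p, u
11. not q, u
Accessibility: uRu
Branch closes: q and not q both at u.
All branches of the negation close; one closing branch shown above.

Yes, valid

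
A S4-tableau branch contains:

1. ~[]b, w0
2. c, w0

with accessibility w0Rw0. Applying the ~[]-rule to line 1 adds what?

a fresh world w1 with w0Rw1, and ~b at w1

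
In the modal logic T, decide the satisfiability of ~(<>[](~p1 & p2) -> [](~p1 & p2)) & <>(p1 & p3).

Yes, satisfiable

1. ~(<>[](~p1 & p2) -> [](~p1 & p2)) & <>(p1 & p3), 0
2. ~(<>[](~p1 & p2) -> [](~p1 & p2)), 0
3. <>(p1 & p3), 0
4. <>[](~p1 & p2), 0
5. ~[](~p1 & p2), 0
6. p1 & p3, 1
7. p1, 1
8. p3, 1
9. [](~p1 & p2), 2
10. ~p1 & p2, 2
11. ~p1, 2
12. p2, 2
13. ~(~p1 & p2), 3
14. ~p2, 3
Accessibility: 0R0, 0R1, 0R2, 0R3, 1R1, 2R2, 3R3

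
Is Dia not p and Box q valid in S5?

Not valid

Tableau for the negation not (Dia not p and Box q):
1. not (Dia not p and Box q), 0
2. not Box q, 0
3. not q, 1
Accessibility: 0R0, 0R1, 1R0, 1R1
The negation has an open branch (countermodel exists).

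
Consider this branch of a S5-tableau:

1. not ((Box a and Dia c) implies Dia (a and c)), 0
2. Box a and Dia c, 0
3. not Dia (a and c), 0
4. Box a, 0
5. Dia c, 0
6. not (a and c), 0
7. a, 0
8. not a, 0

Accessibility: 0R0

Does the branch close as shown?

Both a and not a appear at 0.

Yes, closed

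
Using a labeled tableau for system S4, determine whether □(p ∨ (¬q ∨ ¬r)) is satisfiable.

1. □(p ∨ (¬q ∨ ¬r)), u
2. p ∨ (¬q ∨ ¬r), u   [□-rule on 1 via uRu]
3. ¬q ∨ ¬r, u   [∨-rule on 2 (branches; this branch)]
4. ¬r, u   [∨-rule on 3 (branches; this branch)]
Accessibility: uRu

Satisfiable (open branch found)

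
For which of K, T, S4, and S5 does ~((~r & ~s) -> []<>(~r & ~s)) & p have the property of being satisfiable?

K, T, S4

S4-tableau for the formula:
1. ~((~r & ~s) -> []<>(~r & ~s)) & p, u
2. ~((~r & ~s) -> []<>(~r & ~s)), u
3. p, u
4. ~r & ~s, u
5. ~[]<>(~r & ~s), u
6. ~r, u
7. ~s, u
8. ~<>(~r & ~s), v
9. ~(~r & ~s), v
10. s, v
Accessibility: uRu, uRv, vRv
Complete open branch: satisfiable in S4, hence also in K, T (this S4-model is also a K-model and a T-model).
S5-tableau for the formula:
1. ~((~r & ~s) -> []<>(~r & ~s)) & p, u
2. ~((~r & ~s) -> []<>(~r & ~s)), u
3. p, u
4. ~r & ~s, u
5. ~[]<>(~r & ~s), u
6. ~r, u
7. ~s, u
8. ~<>(~r & ~s), v
9. ~(~r & ~s), u
10. ~(~r & ~s), v
11. s, u
Accessibility: uRu, uRv, vRu, vRv
Branch closes: s and ~s both at u.
Every branch closes (one shown): unsatisfiable in S5.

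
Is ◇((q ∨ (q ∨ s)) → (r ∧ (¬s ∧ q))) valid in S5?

Tableau for the negation ¬◇((q ∨ (q ∨ s)) → (r ∧ (¬s ∧ q))):
1. ¬◇((q ∨ (q ∨ s)) → (r ∧ (¬s ∧ q))), 0
2. ¬((q ∨ (q ∨ s)) → (r ∧ (¬s ∧ q))), 0   [¬◇-rule on 1 via 0R0]
3. q ∨ (q ∨ s), 0   [¬→-rule on 2]
4. ¬(r ∧ (¬s ∧ q)), 0   [¬→-rule on 2]
5. q ∨ s, 0   [∨-rule on 3 (branches; this branch)]
6. ¬(¬s ∧ q), 0   [¬∧-rule on 4 (branches; this branch)]
7. s, 0   [∨-rule on 5 (branches; this branch)]
8. ¬q, 0   [¬∧-rule on 6 (branches; this branch)]
Accessibility: 0R0
The negation has an open branch (countermodel exists).

Invalid (countermodel exists)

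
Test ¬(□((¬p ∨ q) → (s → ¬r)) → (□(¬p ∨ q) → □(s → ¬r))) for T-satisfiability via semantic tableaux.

Unsatisfiable (every branch closes)

1. ¬(□((¬p ∨ q) → (s → ¬r)) → (□(¬p ∨ q) → □(s → ¬r))), u
2. □((¬p ∨ q) → (s → ¬r)), u
3. ¬(□(¬p ∨ q) → □(s → ¬r)), u
4. □(¬p ∨ q), u
5. ¬□(s → ¬r), u
6. (¬p ∨ q) → (s → ¬r), u
7. ¬p ∨ q, u
8. s → ¬r, u
9. q, u
10. ¬r, u
11. ¬(s → ¬r), v
12. s, v
13. r, v
14. (¬p ∨ q) → (s → ¬r), v
15. ¬p ∨ q, v
16. s → ¬r, v
17. q, v
18. ¬r, v
Accessibility: uRu, uRv, vRv
Branch closes: r and ¬r both at v.
All branches of the tableau close; one closing branch shown above.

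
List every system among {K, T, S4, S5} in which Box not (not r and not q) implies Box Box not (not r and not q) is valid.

S4, S5

S4-tableau for the negation not (Box not (not r and not q) implies Box Box not (not r and not q)):
1. not (Box not (not r and not q) implies Box Box not (not r and not q)), u
2. Box not (not r and not q), u
3. not Box Box not (not r and not q), u
4. not (not r and not q), u
5. q, u
6. not Box not (not r and not q), v
7. not (not r and not q), v
8. q, v
9. not r and not q, w
10. not r, w
11. not q, w
12. not (not r and not q), w
13. q, w
Accessibility: uRu, uRv, uRw, vRv, vRw, wRw
Branch closes: q and not q both at w.
Every branch closes (one shown): valid in S4, hence also in S5 (every theorem of S4 is a theorem of S5).
T-tableau for the negation not (Box not (not r and not q) implies Box Box not (not r and not q)):
1. not (Box not (not r and not q) implies Box Box not (not r and not q)), u
2. Box not (not r and not q), u
3. not Box Box not (not r and not q), u
4. not (not r and not q), u
5. q, u
6. not Box not (not r and not q), v
7. not (not r and not q), v
8. q, v
9. not r and not q, w
10. not r, w
11. not q, w
Accessibility: uRu, uRv, vRv, vRw, wRw
Complete open branch: countermodel on a T-frame, so not valid in T, nor in K (the same frame is also a K-frame).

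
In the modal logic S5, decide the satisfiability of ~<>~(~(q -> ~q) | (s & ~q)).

Yes, satisfiable

1. ~<>~(~(q -> ~q) | (s & ~q)), w0
2. ~(q -> ~q) | (s & ~q), w0   [~<>-rule on 1 via w0Rw0]
3. s & ~q, w0   [|-rule on 2 (branches; this branch)]
4. s, w0   [&-rule on 3]
5. ~q, w0   [&-rule on 3]
Accessibility: w0Rw0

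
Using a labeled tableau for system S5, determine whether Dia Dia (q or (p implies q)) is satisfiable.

Satisfiable

1. Dia Dia (q or (p implies q)), u
2. Dia (q or (p implies q)), v
3. q or (p implies q), w
4. p implies q, w
5. q, w
Accessibility: uRu, uRv, uRw, vRu, vRv, vRw, wRu, wRv, wRw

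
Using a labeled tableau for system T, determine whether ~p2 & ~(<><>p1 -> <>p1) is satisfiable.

1. ~p2 & ~(<><>p1 -> <>p1), 0
2. ~p2, 0
3. ~(<><>p1 -> <>p1), 0
4. <><>p1, 0
5. ~<>p1, 0
6. ~p1, 0
7. <>p1, 1
8. ~p1, 1
9. p1, 2
Accessibility: 0R0, 0R1, 1R1, 1R2, 2R2

Satisfiable (open branch found)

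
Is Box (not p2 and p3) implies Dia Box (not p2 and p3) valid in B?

Valid in B

Tableau for the negation not (Box (not p2 and p3) implies Dia Box (not p2 and p3)):
1. not (Box (not p2 and p3) implies Dia Box (not p2 and p3)), 0
2. Box (not p2 and p3), 0
3. not Dia Box (not p2 and p3), 0
4. not p2 and p3, 0
5. not p2, 0
6. p3, 0
7. not Box (not p2 and p3), 0
8. not (not p2 and p3), 1
9. not p2 and p3, 1
10. not p2, 1
11. p3, 1
12. not Box (not p2 and p3), 1
13. not p3, 1
Accessibility: 0R0, 0R1, 1R0, 1R1
Branch closes: p3 and not p3 both at 1.
All branches of the negation close; one closing branch shown above.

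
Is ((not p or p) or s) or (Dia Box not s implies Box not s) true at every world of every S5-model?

Tableau for the negation not (((not p or p) or s) or (Dia Box not s implies Box not s)):
1. not (((not p or p) or s) or (Dia Box not s implies Box not s)), 0
2. not ((not p or p) or s), 0
3. not (Dia Box not s implies Box not s), 0
4. not (not p or p), 0
5. not s, 0
6. Dia Box not s, 0
7. not Box not s, 0
8. p, 0
9. not p, 0
Accessibility: 0R0
Branch closes: p and not p both at 0.
All branches of the negation close; one closing branch shown above.

Yes, valid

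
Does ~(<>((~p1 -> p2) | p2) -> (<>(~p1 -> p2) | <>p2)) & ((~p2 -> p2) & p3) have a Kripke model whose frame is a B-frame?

1. ~(<>((~p1 -> p2) | p2) -> (<>(~p1 -> p2) | <>p2)) & ((~p2 -> p2) & p3), 0
2. ~(<>((~p1 -> p2) | p2) -> (<>(~p1 -> p2) | <>p2)), 0
3. (~p2 -> p2) & p3, 0
4. <>((~p1 -> p2) | p2), 0
5. ~(<>(~p1 -> p2) | <>p2), 0
6. ~p2 -> p2, 0
7. p3, 0
8. ~<>(~p1 -> p2), 0
9. ~<>p2, 0
10. ~(~p1 -> p2), 0
11. ~p1, 0
12. ~p2, 0
13. p2, 0
Accessibility: 0R0
Branch closes: p2 and ~p2 both at 0.
Every branch closes; the branch above is one of them.

Unsatisfiable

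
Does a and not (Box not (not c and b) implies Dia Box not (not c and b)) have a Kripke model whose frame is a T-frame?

Unsatisfiable (every branch closes)

1. a and not (Box not (not c and b) implies Dia Box not (not c and b)), u
2. a, u   [and-rule on 1]
3. not (Box not (not c and b) implies Dia Box not (not c and b)), u   [and-rule on 1]
4. Box not (not c and b), u   [neg-implies-rule on 3]
5. not Dia Box not (not c and b), u   [neg-implies-rule on 3]
6. not (not c and b), u   [Box-rule on 4 via uRu]
7. not Box not (not c and b), u   [neg-Dia-rule on 5 via uRu]
8. not b, u   [neg-and-rule on 6 (branches; this branch)]
9. not c and b, v   [neg-Box-rule on 7: fresh world v, uRv]
10. not c, v   [and-rule on 9]
11. b, v   [and-rule on 9]
12. not (not c and b), v   [Box-rule on 4 via uRv]
13. not Box not (not c and b), v   [neg-Dia-rule on 5 via uRv]
14. not b, v   [neg-and-rule on 12 (branches; this branch)]
Accessibility: uRu, uRv, vRv
Branch closes: b and not b both at v.
Every branch closes; the branch above is one of them.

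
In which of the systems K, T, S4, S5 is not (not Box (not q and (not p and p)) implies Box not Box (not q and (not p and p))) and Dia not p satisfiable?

K-tableau for the formula:
1. not (not Box (not q and (not p and p)) implies Box not Box (not q and (not p and p))) and Dia not p, w0
2. not (not Box (not q and (not p and p)) implies Box not Box (not q and (not p and p))), w0   [and-rule on 1]
3. Dia not p, w0   [and-rule on 1]
4. not Box (not q and (not p and p)), w0   [neg-implies-rule on 2]
5. not Box not Box (not q and (not p and p)), w0   [neg-implies-rule on 2]
6. not p, w1   [Dia-rule on 3: fresh world w1, w0Rw1]
7. not (not q and (not p and p)), w2   [neg-Box-rule on 4: fresh world w2, w0Rw2]
8. not (not p and p), w2   [neg-and-rule on 7 (branches; this branch)]
9. not p, w2   [neg-and-rule on 8 (branches; this branch)]
10. Box (not q and (not p and p)), w3   [neg-Box-rule on 5: fresh world w3, w0Rw3]
Accessibility: w0Rw1, w0Rw2, w0Rw3
Complete open branch: satisfiable in K.
T-tableau for the formula:
1. not (not Box (not q and (not p and p)) implies Box not Box (not q and (not p and p))) and Dia not p, w0
2. not (not Box (not q and (not p and p)) implies Box not Box (not q and (not p and p))), w0   [and-rule on 1]
3. Dia not p, w0   [and-rule on 1]
4. not Box (not q and (not p and p)), w0   [neg-implies-rule on 2]
5. not Box not Box (not q and (not p and p)), w0   [neg-implies-rule on 2]
6. not p, w1   [Dia-rule on 3: fresh world w1, w0Rw1]
7. not (not q and (not p and p)), w2   [neg-Box-rule on 4: fresh world w2, w0Rw2]
8. not (not p and p), w2   [neg-and-rule on 7 (branches; this branch)]
9. not p, w2   [neg-and-rule on 8 (branches; this branch)]
10. Box (not q and (not p and p)), w3   [neg-Box-rule on 5: fresh world w3, w0Rw3]
11. not q and (not p and p), w3   [Box-rule on 10 via w3Rw3]
12. not q, w3   [and-rule on 11]
13. not p and p, w3   [and-rule on 11]
14. not p, w3   [and-rule on 13]
15. p, w3   [and-rule on 13]
Accessibility: w0Rw0, w0Rw1, w0Rw2, w0Rw3, w1Rw1, w2Rw2, w3Rw3
Branch closes: p and not p both at w3.
Every branch closes (one shown): unsatisfiable in T, hence also in S4, S5 (every S4/S5-frame is a T-frame).

K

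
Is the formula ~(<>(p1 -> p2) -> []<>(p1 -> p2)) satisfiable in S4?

Satisfiable

1. ~(<>(p1 -> p2) -> []<>(p1 -> p2)), 0
2. <>(p1 -> p2), 0   [~->-rule on 1]
3. ~[]<>(p1 -> p2), 0   [~->-rule on 1]
4. p1 -> p2, 1   [<>-rule on 2: fresh world 1, 0R1]
5. p2, 1   [->-rule on 4 (branches; this branch)]
6. ~<>(p1 -> p2), 2   [~[]-rule on 3: fresh world 2, 0R2]
7. ~(p1 -> p2), 2   [~<>-rule on 6 via 2R2]
8. p1, 2   [~->-rule on 7]
9. ~p2, 2   [~->-rule on 7]
Accessibility: 0R0, 0R1, 0R2, 1R1, 2R2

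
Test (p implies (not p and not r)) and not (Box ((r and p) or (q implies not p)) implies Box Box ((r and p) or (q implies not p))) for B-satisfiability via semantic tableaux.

Satisfiable

1. (p implies (not p and not r)) and not (Box ((r and p) or (q implies not p)) implies Box Box ((r and p) or (q implies not p))), u
2. p implies (not p and not r), u
3. not (Box ((r and p) or (q implies not p)) implies Box Box ((r and p) or (q implies not p))), u
4. Box ((r and p) or (q implies not p)), u
5. not Box Box ((r and p) or (q implies not p)), u
6. (r and p) or (q implies not p), u
7. not p and not r, u
8. not p, u
9. not r, u
10. q implies not p, u
11. not Box ((r and p) or (q implies not p)), v
12. (r and p) or (q implies not p), v
13. q implies not p, v
14. not p, v
15. not ((r and p) or (q implies not p)), w
16. not (r and p), w
17. not (q implies not p), w
18. q, w
19. p, w
20. not r, w
Accessibility: uRu, uRv, vRu, vRv, vRw, wRv, wRw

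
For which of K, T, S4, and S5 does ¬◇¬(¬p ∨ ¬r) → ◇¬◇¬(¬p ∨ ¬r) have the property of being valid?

T, S4, S5

K-tableau for the negation ¬(¬◇¬(¬p ∨ ¬r) → ◇¬◇¬(¬p ∨ ¬r)):
1. ¬(¬◇¬(¬p ∨ ¬r) → ◇¬◇¬(¬p ∨ ¬r)), w0
2. ¬◇¬(¬p ∨ ¬r), w0
3. ¬◇¬◇¬(¬p ∨ ¬r), w0
Complete open branch: countermodel on a K-frame, so not valid in K.
T-tableau for the negation ¬(¬◇¬(¬p ∨ ¬r) → ◇¬◇¬(¬p ∨ ¬r)):
1. ¬(¬◇¬(¬p ∨ ¬r) → ◇¬◇¬(¬p ∨ ¬r)), w0
2. ¬◇¬(¬p ∨ ¬r), w0
3. ¬◇¬◇¬(¬p ∨ ¬r), w0
4. ¬p ∨ ¬r, w0
5. ◇¬(¬p ∨ ¬r), w0
6. ¬r, w0
7. ¬(¬p ∨ ¬r), w1
8. p, w1
9. r, w1
10. ¬p ∨ ¬r, w1
11. ◇¬(¬p ∨ ¬r), w1
12. ¬r, w1
Accessibility: w0Rw0, w0Rw1, w1Rw1
Branch closes: r and ¬r both at w1.
Every branch closes (one shown): valid in T, hence also in S4, S5 (every theorem of T is a theorem of S4 and S5).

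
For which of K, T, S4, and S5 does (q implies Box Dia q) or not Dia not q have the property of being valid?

S5

S4-tableau for the negation not ((q implies Box Dia q) or not Dia not q):
1. not ((q implies Box Dia q) or not Dia not q), w0
2. not (q implies Box Dia q), w0
3. Dia not q, w0
4. q, w0
5. not Box Dia q, w0
6. not q, w1
7. not Dia q, w2
8. not q, w2
Accessibility: w0Rw0, w0Rw1, w0Rw2, w1Rw1, w2Rw2
Complete open branch: countermodel on an S4-frame, so not valid in S4, nor in K, T (the same frame is also a K-frame and a T-frame).
S5-tableau for the negation not ((q implies Box Dia q) or not Dia not q):
1. not ((q implies Box Dia q) or not Dia not q), w0
2. not (q implies Box Dia q), w0
3. Dia not q, w0
4. q, w0
5. not Box Dia q, w0
6. not q, w1
7. not Dia q, w2
8. not q, w0
Accessibility: w0Rw0, w0Rw1, w0Rw2, w1Rw0, w1Rw1, w1Rw2, w2Rw0, w2Rw1, w2Rw2
Branch closes: q and not q both at w0.
Every branch closes (one shown): valid in S5.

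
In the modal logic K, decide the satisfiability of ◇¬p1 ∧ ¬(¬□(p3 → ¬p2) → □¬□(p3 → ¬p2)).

Yes, satisfiable

1. ◇¬p1 ∧ ¬(¬□(p3 → ¬p2) → □¬□(p3 → ¬p2)), 0
2. ◇¬p1, 0
3. ¬(¬□(p3 → ¬p2) → □¬□(p3 → ¬p2)), 0
4. ¬□(p3 → ¬p2), 0
5. ¬□¬□(p3 → ¬p2), 0
6. ¬p1, 1
7. ¬(p3 → ¬p2), 2
8. p3, 2
9. p2, 2
10. □(p3 → ¬p2), 3
Accessibility: 0R1, 0R2, 0R3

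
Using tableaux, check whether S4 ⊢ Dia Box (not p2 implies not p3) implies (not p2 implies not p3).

Tableau for the negation not (Dia Box (not p2 implies not p3) implies (not p2 implies not p3)):
1. not (Dia Box (not p2 implies not p3) implies (not p2 implies not p3)), u
2. Dia Box (not p2 implies not p3), u
3. not (not p2 implies not p3), u
4. not p2, u
5. p3, u
6. Box (not p2 implies not p3), v
7. not p2 implies not p3, v
8. not p3, v
Accessibility: uRu, uRv, vRv
The negation has an open branch (countermodel exists).

Invalid (countermodel exists)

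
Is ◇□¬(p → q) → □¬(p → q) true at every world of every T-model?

Tableau for the negation ¬(◇□¬(p → q) → □¬(p → q)):
1. ¬(◇□¬(p → q) → □¬(p → q)), 0
2. ◇□¬(p → q), 0   [¬→-rule on 1]
3. ¬□¬(p → q), 0   [¬→-rule on 1]
4. □¬(p → q), 1   [◇-rule on 2: fresh world 1, 0R1]
5. ¬(p → q), 1   [□-rule on 4 via 1R1]
6. p, 1   [¬→-rule on 5]
7. ¬q, 1   [¬→-rule on 5]
8. p → q, 2   [¬□-rule on 3: fresh world 2, 0R2]
9. q, 2   [→-rule on 8 (branches; this branch)]
Accessibility: 0R0, 0R1, 0R2, 1R1, 2R2
The negation has an open branch (countermodel exists).

No, not valid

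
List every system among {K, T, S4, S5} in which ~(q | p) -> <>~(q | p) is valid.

T, S4, S5

T-tableau for the negation ~(~(q | p) -> <>~(q | p)):
1. ~(~(q | p) -> <>~(q | p)), 0
2. ~(q | p), 0
3. ~<>~(q | p), 0
4. ~q, 0
5. ~p, 0
6. q | p, 0
7. p, 0
Accessibility: 0R0
Branch closes: p and ~p both at 0.
Every branch closes (one shown): valid in T, hence also in S4, S5 (every theorem of T is a theorem of S4 and S5).
K-tableau for the negation ~(~(q | p) -> <>~(q | p)):
1. ~(~(q | p) -> <>~(q | p)), 0
2. ~(q | p), 0
3. ~<>~(q | p), 0
4. ~q, 0
5. ~p, 0
Complete open branch: countermodel on a K-frame, so not valid in K.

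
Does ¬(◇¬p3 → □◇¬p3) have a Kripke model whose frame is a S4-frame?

1. ¬(◇¬p3 → □◇¬p3), w0
2. ◇¬p3, w0
3. ¬□◇¬p3, w0
4. ¬p3, w1
5. ¬◇¬p3, w2
6. p3, w2
Accessibility: w0Rw0, w0Rw1, w0Rw2, w1Rw1, w2Rw2

Satisfiable (open branch found)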